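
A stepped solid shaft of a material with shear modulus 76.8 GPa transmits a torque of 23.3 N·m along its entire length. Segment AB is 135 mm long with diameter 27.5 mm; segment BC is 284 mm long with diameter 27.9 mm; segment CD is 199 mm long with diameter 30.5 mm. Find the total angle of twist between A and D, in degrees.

J_AB = π(0.0275)⁴/32 = 5.61×10^-8 m⁴; J_BC = π(0.0279)⁴/32 = 5.95×10^-8 m⁴; J_CD = π(0.0305)⁴/32 = 8.50×10^-8 m⁴.
θ = (T/G)·Σ L_i/J_i = (23.30/76.8×10⁹)·(0.135/5.61×10^-8 + 0.284/5.95×10^-8 + 0.199/8.50×10^-8) = 2.889×10^-3 rad.

0.165°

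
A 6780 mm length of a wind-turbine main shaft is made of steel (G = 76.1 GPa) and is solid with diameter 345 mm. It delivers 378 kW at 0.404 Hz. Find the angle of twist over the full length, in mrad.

ω = 2π·0.404 = 2.538 rad/s, so T = P/ω = 378×10³ / 2.538 = 148900 N·m.
J = πd⁴/32 = π(0.345)⁴/32 = 1.391×10^-3 m⁴.
θ = T·L/(G·J) = 148900 × 6.78 / (76.1×10⁹ × 1.391×10^-3) = 9.539×10^-3 rad.

9.54 mrad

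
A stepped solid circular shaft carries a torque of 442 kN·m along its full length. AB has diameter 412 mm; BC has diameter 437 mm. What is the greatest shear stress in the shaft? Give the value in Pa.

Under the same torque, τ_max = 16T/(πd³) is largest where d is smallest — segment AB (d = 412 mm).
τ_max = 16·442000/(π·(0.412)³) = 3.219×10^7 Pa.

3.22e7 Pa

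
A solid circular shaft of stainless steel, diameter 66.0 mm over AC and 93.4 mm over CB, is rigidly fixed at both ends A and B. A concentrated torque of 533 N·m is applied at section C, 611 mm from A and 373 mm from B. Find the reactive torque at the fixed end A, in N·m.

70.4 N·m

Compatibility: T_A·a/J_AC = T_B·b/J_CB with T_A + T_B = T₀.
J_AC = 1.86×10^-6 m⁴, J_CB = 7.47×10^-6 m⁴, so T_A = T₀·(J_AC/a)/((J_AC/a)+(J_CB/b)) = 70.41 N·m, T_B = 462.6 N·m.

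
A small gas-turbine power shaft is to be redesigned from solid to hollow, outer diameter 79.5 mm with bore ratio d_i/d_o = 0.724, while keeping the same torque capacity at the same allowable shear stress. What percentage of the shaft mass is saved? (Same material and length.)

41.1 %

Equal τ_max and T ⇒ the solid shaft needs d_s³ = d_o³(1−k⁴), so d_s = 79.5·(1−0.724⁴)^(1/3) = 71.43 mm.
Area ratio A_h/A_s = d_o²(1−k²)/d_s² = (1−k²)/(1−k⁴)^(2/3) = 0.5895.
Mass saving = 1 − 0.5895 = 41.1 %.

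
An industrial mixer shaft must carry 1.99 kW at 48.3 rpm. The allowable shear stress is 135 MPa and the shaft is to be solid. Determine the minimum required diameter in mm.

24.6 mm

ω = 2π·48.3/60 = 5.058 rad/s, so T = P/ω = 1.99×10³ / 5.058 = 393.4 N·m.
For a solid shaft τ_max = 16T/(πd³), so d = (16T/(π τ_allow))^(1/3) = (16·393.4/(π·1.35×10^8))^(1/3) = 0.02458 m.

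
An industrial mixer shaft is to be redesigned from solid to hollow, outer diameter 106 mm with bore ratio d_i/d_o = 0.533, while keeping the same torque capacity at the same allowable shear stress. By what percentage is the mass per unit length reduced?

24.3 %

Equal τ_max and T ⇒ the solid shaft needs d_s³ = d_o³(1−k⁴), so d_s = 106·(1−0.533⁴)^(1/3) = 103.1 mm.
Area ratio A_h/A_s = d_o²(1−k²)/d_s² = (1−k²)/(1−k⁴)^(2/3) = 0.7572.
Mass saving = 1 − 0.7572 = 24.3 %.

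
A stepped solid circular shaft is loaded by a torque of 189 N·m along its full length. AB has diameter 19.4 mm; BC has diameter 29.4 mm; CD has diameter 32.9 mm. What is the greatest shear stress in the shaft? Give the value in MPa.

Under the same torque, τ_max = 16T/(πd³) is largest where d is smallest — segment AB (d = 19.4 mm).
τ_max = 16·189.0/(π·(0.0194)³) = 1.318×10^8 Pa.

132 MPa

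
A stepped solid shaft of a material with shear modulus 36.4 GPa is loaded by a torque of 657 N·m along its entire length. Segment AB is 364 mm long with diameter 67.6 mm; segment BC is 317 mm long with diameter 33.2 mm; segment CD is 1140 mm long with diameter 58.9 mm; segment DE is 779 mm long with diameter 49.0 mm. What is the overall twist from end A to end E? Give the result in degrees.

J_AB = π(0.0676)⁴/32 = 2.05×10^-6 m⁴; J_BC = π(0.0332)⁴/32 = 1.19×10^-7 m⁴; J_CD = π(0.0589)⁴/32 = 1.18×10^-6 m⁴; J_DE = π(0.0490)⁴/32 = 5.66×10^-7 m⁴.
θ = (T/G)·Σ L_i/J_i = (657.0/36.4×10⁹)·(0.364/2.05×10^-6 + 0.317/1.19×10^-7 + 1.14/1.18×10^-6 + 0.779/5.66×10^-7) = 0.09343 rad.

5.35°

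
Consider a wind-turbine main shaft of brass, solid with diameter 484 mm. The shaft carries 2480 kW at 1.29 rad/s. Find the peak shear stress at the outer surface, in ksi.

ω = 1.29 rad/s, so T = P/ω = 2480×10³ / 1.290 = 1.922e6 N·m.
J = πd⁴/32 = π(0.484)⁴/32 = 5.387×10^-3 m⁴.
τ_max = T·r/J = 1.922e6 × 0.242 / 5.387×10^-3 = 8.636×10^7 Pa.

12.5 ksi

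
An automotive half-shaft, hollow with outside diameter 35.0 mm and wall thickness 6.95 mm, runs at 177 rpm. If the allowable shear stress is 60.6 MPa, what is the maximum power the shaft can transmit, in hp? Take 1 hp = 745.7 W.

11.0 hp

J = π(d_o⁴ − d_i⁴)/32 = π(0.0350⁴ − 0.0211⁴)/32 = 1.279×10^-7 m⁴.
T_max = τ_allow·J/r = 6.06×10^7 × 1.279×10^-7 / 0.0175 = 442.8 N·m.
ω = 2π·177/60 = 18.54 rad/s, so P_max = T_max·ω = 8207 W.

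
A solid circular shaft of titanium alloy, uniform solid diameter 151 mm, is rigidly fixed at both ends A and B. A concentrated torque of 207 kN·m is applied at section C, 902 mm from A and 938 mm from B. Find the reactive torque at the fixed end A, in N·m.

With uniform GJ and both ends fixed, compatibility θ_AC = θ_CB gives T_A·a = T_B·b, together with T_A + T_B = T₀.
T_A = T₀·b/(a+b) = 207000·938/1840 = 105500 N·m; T_B = 101500 N·m.

106000 N·m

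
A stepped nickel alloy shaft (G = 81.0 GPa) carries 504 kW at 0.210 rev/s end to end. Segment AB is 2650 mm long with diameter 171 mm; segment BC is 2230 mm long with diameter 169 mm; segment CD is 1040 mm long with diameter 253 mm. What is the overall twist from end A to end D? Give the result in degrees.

16.8°

ω = 2π·0.210 = 1.319 rad/s, so T = P/ω = 504×10³ / 1.319 = 382000 N·m.
J_AB = π(0.171)⁴/32 = 8.39×10^-5 m⁴; J_BC = π(0.169)⁴/32 = 8.01×10^-5 m⁴; J_CD = π(0.253)⁴/32 = 4.02×10^-4 m⁴.
θ = (T/G)·Σ L_i/J_i = (382000/81.0×10⁹)·(2.65/8.39×10^-5 + 2.23/8.01×10^-5 + 1.04/4.02×10^-4) = 0.2924 rad.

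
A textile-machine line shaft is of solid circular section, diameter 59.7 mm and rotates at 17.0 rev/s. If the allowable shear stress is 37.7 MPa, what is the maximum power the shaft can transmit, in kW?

168 kW

J = πd⁴/32 = π(0.0597)⁴/32 = 1.247×10^-6 m⁴.
T_max = τ_allow·J/r = 3.77×10^7 × 1.247×10^-6 / 0.0299 = 1575 N·m.
ω = 2π·17.0 = 106.8 rad/s, so P_max = T_max·ω = 1.682×10^5 W.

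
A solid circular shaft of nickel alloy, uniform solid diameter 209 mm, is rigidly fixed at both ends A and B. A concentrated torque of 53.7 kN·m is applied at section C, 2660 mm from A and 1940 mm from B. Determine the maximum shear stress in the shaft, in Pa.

With uniform GJ and both ends fixed, compatibility θ_AC = θ_CB gives T_A·a = T_B·b, together with T_A + T_B = T₀.
T_A = T₀·b/(a+b) = 53700·1940/4600 = 22650 N·m; T_B = 31050 N·m.
τ in each portion: τ_AC = 1.26×10^7 Pa, τ_CB = 1.73×10^7 Pa; maximum is in CB.
τ_max = T_CB·r/J = 31050·0.104/1.87×10^-4 = 1.732×10^7 Pa.

1.73e7 Pa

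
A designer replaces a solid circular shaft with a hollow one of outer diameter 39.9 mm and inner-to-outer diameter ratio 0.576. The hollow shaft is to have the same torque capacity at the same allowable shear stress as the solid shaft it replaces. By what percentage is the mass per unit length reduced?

27.8 %

Equal τ_max and T ⇒ the solid shaft needs d_s³ = d_o³(1−k⁴), so d_s = 39.9·(1−0.576⁴)^(1/3) = 38.38 mm.
Area ratio A_h/A_s = d_o²(1−k²)/d_s² = (1−k²)/(1−k⁴)^(2/3) = 0.7222.
Mass saving = 1 − 0.7222 = 27.8 %.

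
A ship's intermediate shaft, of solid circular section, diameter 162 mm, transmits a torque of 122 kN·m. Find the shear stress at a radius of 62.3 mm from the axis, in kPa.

J = πd⁴/32 = π(0.162)⁴/32 = 6.762×10^-5 m⁴.
Shear stress varies linearly with radius: τ = T·r/J = 122000 × 0.0623 / 6.762×10^-5 = 1.124×10^8 Pa.

112000 kPa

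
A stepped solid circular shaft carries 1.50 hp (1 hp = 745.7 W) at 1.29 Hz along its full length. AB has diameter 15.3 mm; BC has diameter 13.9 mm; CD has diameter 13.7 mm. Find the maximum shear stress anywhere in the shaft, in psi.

ω = 2π·1.29 = 8.105 rad/s, so T = P/ω = 1.50×745.7 / 8.105 = 138.0 N·m.
Under the same torque, τ_max = 16T/(πd³) is largest where d is smallest — segment CD (d = 13.7 mm).
τ_max = 16·138.0/(π·(0.0137)³) = 2.733×10^8 Pa.

39600 psi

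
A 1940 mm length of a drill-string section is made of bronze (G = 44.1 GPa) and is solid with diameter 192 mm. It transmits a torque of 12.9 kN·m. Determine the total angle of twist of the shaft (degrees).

0.244°

J = πd⁴/32 = π(0.192)⁴/32 = 1.334×10^-4 m⁴.
θ = T·L/(G·J) = 12900 × 1.94 / (44.1×10⁹ × 1.334×10^-4) = 4.254×10^-3 rad.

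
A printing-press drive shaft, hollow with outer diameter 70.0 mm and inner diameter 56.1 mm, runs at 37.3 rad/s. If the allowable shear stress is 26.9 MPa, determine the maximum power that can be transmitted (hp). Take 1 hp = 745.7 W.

J = π(d_o⁴ − d_i⁴)/32 = π(0.0700⁴ − 0.0561⁴)/32 = 1.385×10^-6 m⁴.
T_max = τ_allow·J/r = 2.69×10^7 × 1.385×10^-6 / 0.0350 = 1064 N·m.
ω = 37.3 rad/s, so P_max = T_max·ω = 3.970×10^4 W.

53.2 hp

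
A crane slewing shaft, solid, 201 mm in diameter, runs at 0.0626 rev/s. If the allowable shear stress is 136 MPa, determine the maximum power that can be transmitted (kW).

85.3 kW

J = πd⁴/32 = π(0.201)⁴/32 = 1.602×10^-4 m⁴.
T_max = τ_allow·J/r = 1.36×10^8 × 1.602×10^-4 / 0.101 = 216800 N·m.
ω = 2π·0.0626 = 0.3933 rad/s, so P_max = T_max·ω = 8.529×10^4 W.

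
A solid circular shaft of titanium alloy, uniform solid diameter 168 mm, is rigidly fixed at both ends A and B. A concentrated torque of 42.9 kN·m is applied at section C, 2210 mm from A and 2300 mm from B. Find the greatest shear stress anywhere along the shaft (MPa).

With uniform GJ and both ends fixed, compatibility θ_AC = θ_CB gives T_A·a = T_B·b, together with T_A + T_B = T₀.
T_A = T₀·b/(a+b) = 42900·2300/4510 = 21880 N·m; T_B = 21020 N·m.
τ in each portion: τ_AC = 2.35×10^7 Pa, τ_CB = 2.26×10^7 Pa; maximum is in AC.
τ_max = T_AC·r/J = 21880·0.0840/7.82×10^-5 = 2.350×10^7 Pa.

23.5 MPa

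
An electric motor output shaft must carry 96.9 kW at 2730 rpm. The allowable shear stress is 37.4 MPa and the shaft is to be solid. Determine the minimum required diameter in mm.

35.9 mm

ω = 2π·2730/60 = 285.9 rad/s, so T = P/ω = 96.9×10³ / 285.9 = 338.9 N·m.
For a solid shaft τ_max = 16T/(πd³), so d = (16T/(π τ_allow))^(1/3) = (16·338.9/(π·3.74×10^7))^(1/3) = 0.03587 m.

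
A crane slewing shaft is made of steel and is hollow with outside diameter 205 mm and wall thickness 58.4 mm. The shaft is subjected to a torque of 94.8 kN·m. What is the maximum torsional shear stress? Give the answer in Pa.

J = π(d_o⁴ − d_i⁴)/32 = π(0.205⁴ − 0.0882⁴)/32 = 1.674×10^-4 m⁴.
τ_max = T·r/J = 94800 × 0.102 / 1.674×10^-4 = 5.803×10^7 Pa.

5.80e7 Pa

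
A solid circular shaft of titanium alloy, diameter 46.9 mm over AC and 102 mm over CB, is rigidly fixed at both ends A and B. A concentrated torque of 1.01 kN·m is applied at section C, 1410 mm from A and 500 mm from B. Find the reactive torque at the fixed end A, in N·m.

15.8 N·m

Compatibility: T_A·a/J_AC = T_B·b/J_CB with T_A + T_B = T₀.
J_AC = 4.75×10^-7 m⁴, J_CB = 1.06×10^-5 m⁴, so T_A = T₀·(J_AC/a)/((J_AC/a)+(J_CB/b)) = 15.76 N·m, T_B = 994.2 N·m.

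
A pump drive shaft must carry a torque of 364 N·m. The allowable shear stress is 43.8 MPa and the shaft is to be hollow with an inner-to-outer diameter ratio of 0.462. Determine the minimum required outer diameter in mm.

35.4 mm

For a hollow shaft with d_i/d_o = 0.462: τ_max = 16T/(π d_o³ (1−k⁴)), so d_o = [16T/(π τ_allow (1−k⁴))]^(1/3) = [16·364.0/(π·4.38×10^7·0.9544)]^(1/3) = 0.03540 m.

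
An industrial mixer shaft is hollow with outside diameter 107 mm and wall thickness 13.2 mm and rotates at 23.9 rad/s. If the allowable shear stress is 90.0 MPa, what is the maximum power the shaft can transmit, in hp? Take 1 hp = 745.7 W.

470 hp

J = π(d_o⁴ − d_i⁴)/32 = π(0.107⁴ − 0.0806⁴)/32 = 8.725×10^-6 m⁴.
T_max = τ_allow·J/r = 9.00×10^7 × 8.725×10^-6 / 0.0535 = 14680 N·m.
ω = 23.9 rad/s, so P_max = T_max·ω = 3.508×10^5 W.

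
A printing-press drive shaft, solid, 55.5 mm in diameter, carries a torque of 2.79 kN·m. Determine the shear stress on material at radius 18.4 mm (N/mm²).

J = πd⁴/32 = π(0.0555)⁴/32 = 9.315×10^-7 m⁴.
Shear stress varies linearly with radius: τ = T·r/J = 2790 × 0.0184 / 9.315×10^-7 = 5.511×10^7 Pa.

55.1 N/mm²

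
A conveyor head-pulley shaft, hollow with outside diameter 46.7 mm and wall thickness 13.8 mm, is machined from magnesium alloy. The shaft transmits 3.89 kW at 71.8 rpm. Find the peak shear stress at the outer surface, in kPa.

26600 kPa

ω = 2π·71.8/60 = 7.519 rad/s, so T = P/ω = 3.89×10³ / 7.519 = 517.4 N·m.
J = π(d_o⁴ − d_i⁴)/32 = π(0.0467⁴ − 0.0191⁴)/32 = 4.539×10^-7 m⁴.
τ_max = T·r/J = 517.4 × 0.0234 / 4.539×10^-7 = 2.662×10^7 Pa.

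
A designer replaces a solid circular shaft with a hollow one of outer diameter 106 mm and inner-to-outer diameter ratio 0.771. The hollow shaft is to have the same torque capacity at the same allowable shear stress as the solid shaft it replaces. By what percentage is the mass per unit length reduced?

45.8 %

Equal τ_max and T ⇒ the solid shaft needs d_s³ = d_o³(1−k⁴), so d_s = 106·(1−0.771⁴)^(1/3) = 91.66 mm.
Area ratio A_h/A_s = d_o²(1−k²)/d_s² = (1−k²)/(1−k⁴)^(2/3) = 0.5423.
Mass saving = 1 − 0.5423 = 45.8 %.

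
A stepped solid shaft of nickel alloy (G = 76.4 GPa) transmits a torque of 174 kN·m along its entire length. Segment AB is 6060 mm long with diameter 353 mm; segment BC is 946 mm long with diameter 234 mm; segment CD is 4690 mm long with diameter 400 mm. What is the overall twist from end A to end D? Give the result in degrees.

J_AB = π(0.353)⁴/32 = 1.52×10^-3 m⁴; J_BC = π(0.234)⁴/32 = 2.94×10^-4 m⁴; J_CD = π(0.400)⁴/32 = 2.51×10^-3 m⁴.
θ = (T/G)·Σ L_i/J_i = (174000/76.4×10⁹)·(6.06/1.52×10^-3 + 0.946/2.94×10^-4 + 4.69/2.51×10^-3) = 0.02062 rad.

1.18°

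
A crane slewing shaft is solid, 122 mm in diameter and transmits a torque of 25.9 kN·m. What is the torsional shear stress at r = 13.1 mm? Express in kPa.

J = πd⁴/32 = π(0.122)⁴/32 = 2.175×10^-5 m⁴.
Shear stress varies linearly with radius: τ = T·r/J = 25900 × 0.0131 / 2.175×10^-5 = 1.560×10^7 Pa.

15600 kPa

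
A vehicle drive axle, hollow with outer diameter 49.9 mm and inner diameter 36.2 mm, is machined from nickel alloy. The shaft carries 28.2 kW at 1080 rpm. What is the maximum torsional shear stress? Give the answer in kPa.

ω = 2π·1080/60 = 113.1 rad/s, so T = P/ω = 28.2×10³ / 113.1 = 249.3 N·m.
J = π(d_o⁴ − d_i⁴)/32 = π(0.0499⁴ − 0.0362⁴)/32 = 4.401×10^-7 m⁴.
τ_max = T·r/J = 249.3 × 0.0249 / 4.401×10^-7 = 1.414×10^7 Pa.

14100 kPa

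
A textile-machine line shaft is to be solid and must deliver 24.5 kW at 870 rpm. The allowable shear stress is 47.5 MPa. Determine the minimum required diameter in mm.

ω = 2π·870/60 = 91.11 rad/s, so T = P/ω = 24.5×10³ / 91.11 = 268.9 N·m.
For a solid shaft τ_max = 16T/(πd³), so d = (16T/(π τ_allow))^(1/3) = (16·268.9/(π·4.75×10^7))^(1/3) = 0.03066 m.

30.7 mm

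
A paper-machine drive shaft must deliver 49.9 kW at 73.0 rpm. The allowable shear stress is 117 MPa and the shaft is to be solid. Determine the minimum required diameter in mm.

65.7 mm

ω = 2π·73.0/60 = 7.645 rad/s, so T = P/ω = 49.9×10³ / 7.645 = 6528 N·m.
For a solid shaft τ_max = 16T/(πd³), so d = (16T/(π τ_allow))^(1/3) = (16·6528/(π·1.17×10^8))^(1/3) = 0.06574 m.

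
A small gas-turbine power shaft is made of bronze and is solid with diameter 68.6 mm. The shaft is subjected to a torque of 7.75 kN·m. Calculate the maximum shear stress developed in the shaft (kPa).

J = πd⁴/32 = π(0.0686)⁴/32 = 2.174×10^-6 m⁴.
τ_max = T·r/J = 7750 × 0.0343 / 2.174×10^-6 = 1.223×10^8 Pa.

122000 kPa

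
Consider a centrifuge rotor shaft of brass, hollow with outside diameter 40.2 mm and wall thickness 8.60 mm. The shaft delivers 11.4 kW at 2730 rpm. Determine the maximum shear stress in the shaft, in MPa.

ω = 2π·2730/60 = 285.9 rad/s, so T = P/ω = 11.4×10³ / 285.9 = 39.88 N·m.
J = π(d_o⁴ − d_i⁴)/32 = π(0.0402⁴ − 0.0230⁴)/32 = 2.289×10^-7 m⁴.
τ_max = T·r/J = 39.88 × 0.0201 / 2.289×10^-7 = 3.501×10^6 Pa.

3.50 MPa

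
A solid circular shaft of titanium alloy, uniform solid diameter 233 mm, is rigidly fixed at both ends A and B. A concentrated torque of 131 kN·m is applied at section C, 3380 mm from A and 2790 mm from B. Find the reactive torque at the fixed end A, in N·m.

59200 N·m

With uniform GJ and both ends fixed, compatibility θ_AC = θ_CB gives T_A·a = T_B·b, together with T_A + T_B = T₀.
T_A = T₀·b/(a+b) = 131000·2790/6170 = 59240 N·m; T_B = 71760 N·m.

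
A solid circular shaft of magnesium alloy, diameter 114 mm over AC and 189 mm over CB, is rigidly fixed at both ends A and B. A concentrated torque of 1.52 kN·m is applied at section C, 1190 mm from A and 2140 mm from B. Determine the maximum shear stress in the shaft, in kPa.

1000 kPa

Compatibility: T_A·a/J_AC = T_B·b/J_CB with T_A + T_B = T₀.
J_AC = 1.66×10^-5 m⁴, J_CB = 1.25×10^-4 m⁴, so T_A = T₀·(J_AC/a)/((J_AC/a)+(J_CB/b)) = 292.2 N·m, T_B = 1228 N·m.
τ in each portion: τ_AC = 1.00×10^6 Pa, τ_CB = 9.26×10^5 Pa; maximum is in AC.
τ_max = T_AC·r/J = 292.2·0.0570/1.66×10^-5 = 1.005×10^6 Pa.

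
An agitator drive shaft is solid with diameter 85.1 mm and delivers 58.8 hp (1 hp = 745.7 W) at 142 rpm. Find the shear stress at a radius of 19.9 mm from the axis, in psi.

ω = 2π·142/60 = 14.87 rad/s, so T = P/ω = 58.8×745.7 / 14.87 = 2949 N·m.
J = πd⁴/32 = π(0.0851)⁴/32 = 5.149×10^-6 m⁴.
Shear stress varies linearly with radius: τ = T·r/J = 2949 × 0.0199 / 5.149×10^-6 = 1.140×10^7 Pa.

1650 psi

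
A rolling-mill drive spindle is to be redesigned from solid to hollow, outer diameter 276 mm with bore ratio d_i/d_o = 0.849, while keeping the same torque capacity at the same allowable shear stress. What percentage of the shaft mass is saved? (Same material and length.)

54.5 %

Equal τ_max and T ⇒ the solid shaft needs d_s³ = d_o³(1−k⁴), so d_s = 276·(1−0.849⁴)^(1/3) = 216.2 mm.
Area ratio A_h/A_s = d_o²(1−k²)/d_s² = (1−k²)/(1−k⁴)^(2/3) = 0.4551.
Mass saving = 1 − 0.4551 = 54.5 %.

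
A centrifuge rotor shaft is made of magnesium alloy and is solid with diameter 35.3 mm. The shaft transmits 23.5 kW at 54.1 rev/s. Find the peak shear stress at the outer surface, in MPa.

ω = 2π·54.1 = 339.9 rad/s, so T = P/ω = 23.5×10³ / 339.9 = 69.13 N·m.
J = πd⁴/32 = π(0.0353)⁴/32 = 1.524×10^-7 m⁴.
τ_max = T·r/J = 69.13 × 0.0176 / 1.524×10^-7 = 8.005×10^6 Pa.

8.00 MPa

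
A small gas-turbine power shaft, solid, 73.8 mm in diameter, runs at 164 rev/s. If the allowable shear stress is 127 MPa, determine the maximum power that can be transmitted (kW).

J = πd⁴/32 = π(0.0738)⁴/32 = 2.912×10^-6 m⁴.
T_max = τ_allow·J/r = 1.27×10^8 × 2.912×10^-6 / 0.0369 = 10020 N·m.
ω = 2π·164 = 1030 rad/s, so P_max = T_max·ω = 1.033×10^7 W.

10300 kW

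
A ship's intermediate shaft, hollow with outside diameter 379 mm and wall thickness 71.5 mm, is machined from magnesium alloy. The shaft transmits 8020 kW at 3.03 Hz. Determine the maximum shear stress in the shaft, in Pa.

ω = 2π·3.03 = 19.04 rad/s, so T = P/ω = 8020×10³ / 19.04 = 421300 N·m.
J = π(d_o⁴ − d_i⁴)/32 = π(0.379⁴ − 0.236⁴)/32 = 1.721×10^-3 m⁴.
τ_max = T·r/J = 421300 × 0.190 / 1.721×10^-3 = 4.638×10^7 Pa.

4.64e7 Pa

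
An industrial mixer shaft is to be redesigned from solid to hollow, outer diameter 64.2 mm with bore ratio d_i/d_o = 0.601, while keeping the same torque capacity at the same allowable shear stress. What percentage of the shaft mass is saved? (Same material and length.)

Equal τ_max and T ⇒ the solid shaft needs d_s³ = d_o³(1−k⁴), so d_s = 64.2·(1−0.601⁴)^(1/3) = 61.28 mm.
Area ratio A_h/A_s = d_o²(1−k²)/d_s² = (1−k²)/(1−k⁴)^(2/3) = 0.7012.
Mass saving = 1 − 0.7012 = 29.9 %.

29.9 %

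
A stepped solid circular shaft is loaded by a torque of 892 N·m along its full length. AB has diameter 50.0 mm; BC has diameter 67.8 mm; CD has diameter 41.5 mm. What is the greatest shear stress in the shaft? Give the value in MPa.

Under the same torque, τ_max = 16T/(πd³) is largest where d is smallest — segment CD (d = 41.5 mm).
τ_max = 16·892.0/(π·(0.0415)³) = 6.356×10^7 Pa.

63.6 MPa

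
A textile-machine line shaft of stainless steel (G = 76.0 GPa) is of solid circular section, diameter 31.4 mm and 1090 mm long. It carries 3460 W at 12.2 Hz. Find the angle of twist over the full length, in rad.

0.00678 rad

ω = 2π·12.2 = 76.65 rad/s, so T = P/ω = 3460 / 76.65 = 45.14 N·m.
J = πd⁴/32 = π(0.0314)⁴/32 = 9.544×10^-8 m⁴.
θ = T·L/(G·J) = 45.14 × 1.09 / (76.0×10⁹ × 9.544×10^-8) = 6.783×10^-3 rad.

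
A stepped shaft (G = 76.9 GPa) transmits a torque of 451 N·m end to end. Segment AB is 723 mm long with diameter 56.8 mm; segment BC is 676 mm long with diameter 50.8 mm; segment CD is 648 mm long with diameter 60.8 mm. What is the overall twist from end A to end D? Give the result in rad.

0.0130 rad

J_AB = π(0.0568)⁴/32 = 1.02×10^-6 m⁴; J_BC = π(0.0508)⁴/32 = 6.54×10^-7 m⁴; J_CD = π(0.0608)⁴/32 = 1.34×10^-6 m⁴.
θ = (T/G)·Σ L_i/J_i = (451.0/76.9×10⁹)·(0.723/1.02×10^-6 + 0.676/6.54×10^-7 + 0.648/1.34×10^-6) = 0.01305 rad.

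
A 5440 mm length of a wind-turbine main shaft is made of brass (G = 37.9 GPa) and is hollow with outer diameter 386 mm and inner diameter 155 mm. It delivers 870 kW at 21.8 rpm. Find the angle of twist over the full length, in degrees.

1.48°

ω = 2π·21.8/60 = 2.283 rad/s, so T = P/ω = 870×10³ / 2.283 = 381100 N·m.
J = π(d_o⁴ − d_i⁴)/32 = π(0.386⁴ − 0.155⁴)/32 = 2.123×10^-3 m⁴.
θ = T·L/(G·J) = 381100 × 5.44 / (37.9×10⁹ × 2.123×10^-3) = 0.02577 rad.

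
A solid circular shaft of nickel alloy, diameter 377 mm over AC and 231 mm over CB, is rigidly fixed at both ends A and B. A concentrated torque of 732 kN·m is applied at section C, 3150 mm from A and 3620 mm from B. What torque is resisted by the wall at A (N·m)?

652000 N·m

Compatibility: T_A·a/J_AC = T_B·b/J_CB with T_A + T_B = T₀.
J_AC = 1.98×10^-3 m⁴, J_CB = 2.80×10^-4 m⁴, so T_A = T₀·(J_AC/a)/((J_AC/a)+(J_CB/b)) = 652000 N·m, T_B = 79970 N·m.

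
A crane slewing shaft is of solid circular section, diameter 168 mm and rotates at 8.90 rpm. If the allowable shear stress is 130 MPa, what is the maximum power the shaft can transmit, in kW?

J = πd⁴/32 = π(0.168)⁴/32 = 7.821×10^-5 m⁴.
T_max = τ_allow·J/r = 1.30×10^8 × 7.821×10^-5 / 0.0840 = 121000 N·m.
ω = 2π·8.90/60 = 0.9320 rad/s, so P_max = T_max·ω = 1.128×10^5 W.

113 kW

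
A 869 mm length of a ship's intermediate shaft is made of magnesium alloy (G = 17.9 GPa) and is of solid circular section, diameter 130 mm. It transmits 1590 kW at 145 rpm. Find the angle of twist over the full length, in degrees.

ω = 2π·145/60 = 15.18 rad/s, so T = P/ω = 1590×10³ / 15.18 = 104700 N·m.
J = πd⁴/32 = π(0.130)⁴/32 = 2.804×10^-5 m⁴.
θ = T·L/(G·J) = 104700 × 0.869 / (17.9×10⁹ × 2.804×10^-5) = 0.1813 rad.

10.4°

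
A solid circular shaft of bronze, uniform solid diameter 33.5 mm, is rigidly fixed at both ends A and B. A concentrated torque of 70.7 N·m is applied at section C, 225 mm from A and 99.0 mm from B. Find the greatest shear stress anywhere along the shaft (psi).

965 psi

With uniform GJ and both ends fixed, compatibility θ_AC = θ_CB gives T_A·a = T_B·b, together with T_A + T_B = T₀.
T_A = T₀·b/(a+b) = 70.70·99.0/324.0 = 21.60 N·m; T_B = 49.10 N·m.
τ in each portion: τ_AC = 2.93×10^6 Pa, τ_CB = 6.65×10^6 Pa; maximum is in CB.
τ_max = T_CB·r/J = 49.10·0.0168/1.24×10^-7 = 6.651×10^6 Pa.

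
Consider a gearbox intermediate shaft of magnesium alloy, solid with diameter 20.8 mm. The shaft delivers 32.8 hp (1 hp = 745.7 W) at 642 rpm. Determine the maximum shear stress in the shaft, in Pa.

ω = 2π·642/60 = 67.23 rad/s, so T = P/ω = 32.8×745.7 / 67.23 = 363.8 N·m.
J = πd⁴/32 = π(0.0208)⁴/32 = 1.838×10^-8 m⁴.
τ_max = T·r/J = 363.8 × 0.0104 / 1.838×10^-8 = 2.059×10^8 Pa.

2.06e8 Pa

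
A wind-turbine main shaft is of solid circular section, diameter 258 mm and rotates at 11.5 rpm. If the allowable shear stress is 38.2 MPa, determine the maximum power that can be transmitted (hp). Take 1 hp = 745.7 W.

208 hp

J = πd⁴/32 = π(0.258)⁴/32 = 4.350×10^-4 m⁴.
T_max = τ_allow·J/r = 3.82×10^7 × 4.350×10^-4 / 0.129 = 128800 N·m.
ω = 2π·11.5/60 = 1.204 rad/s, so P_max = T_max·ω = 1.551×10^5 W.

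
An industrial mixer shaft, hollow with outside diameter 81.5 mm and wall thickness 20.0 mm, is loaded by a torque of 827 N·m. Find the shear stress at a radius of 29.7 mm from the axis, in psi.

882 psi

J = π(d_o⁴ − d_i⁴)/32 = π(0.0815⁴ − 0.0415⁴)/32 = 4.040×10^-6 m⁴.
Shear stress varies linearly with radius: τ = T·r/J = 827.0 × 0.0297 / 4.040×10^-6 = 6.079×10^6 Pa.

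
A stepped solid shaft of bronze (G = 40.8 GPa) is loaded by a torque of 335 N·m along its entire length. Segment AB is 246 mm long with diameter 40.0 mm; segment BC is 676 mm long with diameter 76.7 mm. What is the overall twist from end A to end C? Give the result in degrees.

J_AB = π(0.0400)⁴/32 = 2.51×10^-7 m⁴; J_BC = π(0.0767)⁴/32 = 3.40×10^-6 m⁴.
θ = (T/G)·Σ L_i/J_i = (335.0/40.8×10⁹)·(0.246/2.51×10^-7 + 0.676/3.40×10^-6) = 9.670×10^-3 rad.

0.554°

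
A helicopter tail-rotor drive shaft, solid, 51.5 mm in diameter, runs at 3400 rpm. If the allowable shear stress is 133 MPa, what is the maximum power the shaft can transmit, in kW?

J = πd⁴/32 = π(0.0515)⁴/32 = 6.906×10^-7 m⁴.
T_max = τ_allow·J/r = 1.33×10^8 × 6.906×10^-7 / 0.0257 = 3567 N·m.
ω = 2π·3400/60 = 356.0 rad/s, so P_max = T_max·ω = 1.270×10^6 W.

1270 kW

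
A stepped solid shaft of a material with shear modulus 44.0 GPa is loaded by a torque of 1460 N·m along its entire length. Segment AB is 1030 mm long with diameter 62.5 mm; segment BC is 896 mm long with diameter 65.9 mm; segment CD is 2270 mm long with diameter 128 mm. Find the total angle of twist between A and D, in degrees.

J_AB = π(0.0625)⁴/32 = 1.50×10^-6 m⁴; J_BC = π(0.0659)⁴/32 = 1.85×10^-6 m⁴; J_CD = π(0.128)⁴/32 = 2.64×10^-5 m⁴.
θ = (T/G)·Σ L_i/J_i = (1460/44.0×10⁹)·(1.03/1.50×10^-6 + 0.896/1.85×10^-6 + 2.27/2.64×10^-5) = 0.04173 rad.

2.39°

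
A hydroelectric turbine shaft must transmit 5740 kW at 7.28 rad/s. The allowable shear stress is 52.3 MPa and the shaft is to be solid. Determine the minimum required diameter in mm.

ω = 7.28 rad/s, so T = P/ω = 5740×10³ / 7.280 = 788500 N·m.
For a solid shaft τ_max = 16T/(πd³), so d = (16T/(π τ_allow))^(1/3) = (16·788500/(π·5.23×10^7))^(1/3) = 0.4250 m.

425 mm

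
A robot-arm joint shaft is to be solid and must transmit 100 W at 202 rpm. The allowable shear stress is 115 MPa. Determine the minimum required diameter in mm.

5.94 mm

ω = 2π·202/60 = 21.15 rad/s, so T = P/ω = 100 / 21.15 = 4.727 N·m.
For a solid shaft τ_max = 16T/(πd³), so d = (16T/(π τ_allow))^(1/3) = (16·4.727/(π·1.15×10^8))^(1/3) = 0.005938 m.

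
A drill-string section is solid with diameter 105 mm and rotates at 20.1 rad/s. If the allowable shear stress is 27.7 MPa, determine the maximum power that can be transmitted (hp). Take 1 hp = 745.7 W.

170 hp

J = πd⁴/32 = π(0.105)⁴/32 = 1.193×10^-5 m⁴.
T_max = τ_allow·J/r = 2.77×10^7 × 1.193×10^-5 / 0.0525 = 6296 N·m.
ω = 20.1 rad/s, so P_max = T_max·ω = 1.266×10^5 W.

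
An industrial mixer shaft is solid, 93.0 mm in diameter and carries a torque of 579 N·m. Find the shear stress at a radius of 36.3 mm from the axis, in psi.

415 psi

J = πd⁴/32 = π(0.0930)⁴/32 = 7.344×10^-6 m⁴.
Shear stress varies linearly with radius: τ = T·r/J = 579.0 × 0.0363 / 7.344×10^-6 = 2.862×10^6 Pa.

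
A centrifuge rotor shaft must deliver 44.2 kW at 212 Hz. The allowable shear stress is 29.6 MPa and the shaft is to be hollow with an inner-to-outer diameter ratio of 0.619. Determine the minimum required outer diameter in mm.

ω = 2π·212 = 1332 rad/s, so T = P/ω = 44.2×10³ / 1332 = 33.18 N·m.
For a hollow shaft with d_i/d_o = 0.619: τ_max = 16T/(π d_o³ (1−k⁴)), so d_o = [16T/(π τ_allow (1−k⁴))]^(1/3) = [16·33.18/(π·2.96×10^7·0.8532)]^(1/3) = 0.01884 m.

18.8 mm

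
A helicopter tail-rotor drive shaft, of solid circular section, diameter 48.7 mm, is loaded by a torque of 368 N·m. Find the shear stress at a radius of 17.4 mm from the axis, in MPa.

J = πd⁴/32 = π(0.0487)⁴/32 = 5.522×10^-7 m⁴.
Shear stress varies linearly with radius: τ = T·r/J = 368.0 × 0.0174 / 5.522×10^-7 = 1.160×10^7 Pa.

11.6 MPa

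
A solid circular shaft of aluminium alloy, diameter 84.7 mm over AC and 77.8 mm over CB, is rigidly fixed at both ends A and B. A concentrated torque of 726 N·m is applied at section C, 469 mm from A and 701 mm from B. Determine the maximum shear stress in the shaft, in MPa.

Compatibility: T_A·a/J_AC = T_B·b/J_CB with T_A + T_B = T₀.
J_AC = 5.05×10^-6 m⁴, J_CB = 3.60×10^-6 m⁴, so T_A = T₀·(J_AC/a)/((J_AC/a)+(J_CB/b)) = 491.8 N·m, T_B = 234.2 N·m.
τ in each portion: τ_AC = 4.12×10^6 Pa, τ_CB = 2.53×10^6 Pa; maximum is in AC.
τ_max = T_AC·r/J = 491.8·0.0423/5.05×10^-6 = 4.122×10^6 Pa.

4.12 MPa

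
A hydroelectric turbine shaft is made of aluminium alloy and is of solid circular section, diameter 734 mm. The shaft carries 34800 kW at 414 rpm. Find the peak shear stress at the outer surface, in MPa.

10.3 MPa

ω = 2π·414/60 = 43.35 rad/s, so T = P/ω = 34800×10³ / 43.35 = 802700 N·m.
J = πd⁴/32 = π(0.734)⁴/32 = 0.02850 m⁴.
τ_max = T·r/J = 802700 × 0.367 / 0.02850 = 1.034×10^7 Pa.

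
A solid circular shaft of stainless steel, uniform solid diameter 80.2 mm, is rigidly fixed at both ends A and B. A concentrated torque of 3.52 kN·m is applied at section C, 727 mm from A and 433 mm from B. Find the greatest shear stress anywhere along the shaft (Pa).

With uniform GJ and both ends fixed, compatibility θ_AC = θ_CB gives T_A·a = T_B·b, together with T_A + T_B = T₀.
T_A = T₀·b/(a+b) = 3520·433/1160 = 1314 N·m; T_B = 2206 N·m.
τ in each portion: τ_AC = 1.30×10^7 Pa, τ_CB = 2.18×10^7 Pa; maximum is in CB.
τ_max = T_CB·r/J = 2206·0.0401/4.06×10^-6 = 2.178×10^7 Pa.

2.18e7 Pa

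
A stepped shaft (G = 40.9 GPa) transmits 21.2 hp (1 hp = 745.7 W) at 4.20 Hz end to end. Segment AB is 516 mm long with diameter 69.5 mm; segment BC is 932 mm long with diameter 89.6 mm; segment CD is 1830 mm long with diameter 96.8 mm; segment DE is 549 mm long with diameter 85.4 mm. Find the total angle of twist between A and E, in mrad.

10.1 mrad

ω = 2π·4.20 = 26.39 rad/s, so T = P/ω = 21.2×745.7 / 26.39 = 599.1 N·m.
J_AB = π(0.0695)⁴/32 = 2.29×10^-6 m⁴; J_BC = π(0.0896)⁴/32 = 6.33×10^-6 m⁴; J_CD = π(0.0968)⁴/32 = 8.62×10^-6 m⁴; J_DE = π(0.0854)⁴/32 = 5.22×10^-6 m⁴.
θ = (T/G)·Σ L_i/J_i = (599.1/40.9×10⁹)·(0.516/2.29×10^-6 + 0.932/6.33×10^-6 + 1.83/8.62×10^-6 + 0.549/5.22×10^-6) = 0.01011 rad.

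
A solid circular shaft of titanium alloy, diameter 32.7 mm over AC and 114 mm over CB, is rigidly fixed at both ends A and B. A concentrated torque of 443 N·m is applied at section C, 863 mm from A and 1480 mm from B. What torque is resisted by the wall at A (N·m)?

5.08 N·m

Compatibility: T_A·a/J_AC = T_B·b/J_CB with T_A + T_B = T₀.
J_AC = 1.12×10^-7 m⁴, J_CB = 1.66×10^-5 m⁴, so T_A = T₀·(J_AC/a)/((J_AC/a)+(J_CB/b)) = 5.084 N·m, T_B = 437.9 N·m.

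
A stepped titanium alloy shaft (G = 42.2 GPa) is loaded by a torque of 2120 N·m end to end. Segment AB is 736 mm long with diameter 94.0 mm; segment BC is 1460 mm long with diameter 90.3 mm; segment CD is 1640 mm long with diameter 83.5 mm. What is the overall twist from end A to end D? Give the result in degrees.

1.91°

J_AB = π(0.0940)⁴/32 = 7.66×10^-6 m⁴; J_BC = π(0.0903)⁴/32 = 6.53×10^-6 m⁴; J_CD = π(0.0835)⁴/32 = 4.77×10^-6 m⁴.
θ = (T/G)·Σ L_i/J_i = (2120/42.2×10⁹)·(0.736/7.66×10^-6 + 1.46/6.53×10^-6 + 1.64/4.77×10^-6) = 0.03332 rad.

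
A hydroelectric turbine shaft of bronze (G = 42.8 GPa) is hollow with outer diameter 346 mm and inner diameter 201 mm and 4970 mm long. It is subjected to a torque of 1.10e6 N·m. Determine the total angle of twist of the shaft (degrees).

5.87°

J = π(d_o⁴ − d_i⁴)/32 = π(0.346⁴ − 0.201⁴)/32 = 1.247×10^-3 m⁴.
θ = T·L/(G·J) = 1.100e6 × 4.97 / (42.8×10⁹ × 1.247×10^-3) = 0.1025 rad.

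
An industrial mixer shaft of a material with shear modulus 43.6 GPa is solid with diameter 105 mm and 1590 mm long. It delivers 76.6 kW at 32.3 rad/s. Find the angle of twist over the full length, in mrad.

7.25 mrad

ω = 32.3 rad/s, so T = P/ω = 76.6×10³ / 32.30 = 2372 N·m.
J = πd⁴/32 = π(0.105)⁴/32 = 1.193×10^-5 m⁴.
θ = T·L/(G·J) = 2372 × 1.59 / (43.6×10⁹ × 1.193×10^-5) = 7.247×10^-3 rad.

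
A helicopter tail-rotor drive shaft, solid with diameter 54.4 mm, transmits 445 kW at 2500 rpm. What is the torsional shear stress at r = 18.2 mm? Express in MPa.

36.0 MPa

ω = 2π·2500/60 = 261.8 rad/s, so T = P/ω = 445×10³ / 261.8 = 1700 N·m.
J = πd⁴/32 = π(0.0544)⁴/32 = 8.598×10^-7 m⁴.
Shear stress varies linearly with radius: τ = T·r/J = 1700 × 0.0182 / 8.598×10^-7 = 3.598×10^7 Pa.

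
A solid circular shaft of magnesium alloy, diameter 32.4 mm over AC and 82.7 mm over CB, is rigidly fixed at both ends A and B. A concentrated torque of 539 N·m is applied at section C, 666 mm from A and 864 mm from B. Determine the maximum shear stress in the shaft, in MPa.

4.71 MPa

Compatibility: T_A·a/J_AC = T_B·b/J_CB with T_A + T_B = T₀.
J_AC = 1.08×10^-7 m⁴, J_CB = 4.59×10^-6 m⁴, so T_A = T₀·(J_AC/a)/((J_AC/a)+(J_CB/b)) = 15.98 N·m, T_B = 523.0 N·m.
τ in each portion: τ_AC = 2.39×10^6 Pa, τ_CB = 4.71×10^6 Pa; maximum is in CB.
τ_max = T_CB·r/J = 523.0·0.0414/4.59×10^-6 = 4.709×10^6 Pa.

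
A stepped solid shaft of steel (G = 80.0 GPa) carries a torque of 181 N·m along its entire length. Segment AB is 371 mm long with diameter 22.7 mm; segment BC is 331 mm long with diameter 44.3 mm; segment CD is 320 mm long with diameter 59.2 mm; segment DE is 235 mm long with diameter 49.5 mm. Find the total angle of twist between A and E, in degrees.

J_AB = π(0.0227)⁴/32 = 2.61×10^-8 m⁴; J_BC = π(0.0443)⁴/32 = 3.78×10^-7 m⁴; J_CD = π(0.0592)⁴/32 = 1.21×10^-6 m⁴; J_DE = π(0.0495)⁴/32 = 5.89×10^-7 m⁴.
θ = (T/G)·Σ L_i/J_i = (181.0/80.0×10⁹)·(0.371/2.61×10^-8 + 0.331/3.78×10^-7 + 0.320/1.21×10^-6 + 0.235/5.89×10^-7) = 0.03568 rad.

2.04°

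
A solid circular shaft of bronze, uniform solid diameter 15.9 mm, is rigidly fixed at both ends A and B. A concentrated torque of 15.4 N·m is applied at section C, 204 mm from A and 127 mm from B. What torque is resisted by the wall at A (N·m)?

5.91 N·m

With uniform GJ and both ends fixed, compatibility θ_AC = θ_CB gives T_A·a = T_B·b, together with T_A + T_B = T₀.
T_A = T₀·b/(a+b) = 15.40·127/331.0 = 5.909 N·m; T_B = 9.491 N·m.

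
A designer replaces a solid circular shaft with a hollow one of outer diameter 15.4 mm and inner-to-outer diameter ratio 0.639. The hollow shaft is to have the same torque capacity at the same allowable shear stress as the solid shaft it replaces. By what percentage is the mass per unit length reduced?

33.2 %

Equal τ_max and T ⇒ the solid shaft needs d_s³ = d_o³(1−k⁴), so d_s = 15.4·(1−0.639⁴)^(1/3) = 14.49 mm.
Area ratio A_h/A_s = d_o²(1−k²)/d_s² = (1−k²)/(1−k⁴)^(2/3) = 0.6682.
Mass saving = 1 − 0.6682 = 33.2 %.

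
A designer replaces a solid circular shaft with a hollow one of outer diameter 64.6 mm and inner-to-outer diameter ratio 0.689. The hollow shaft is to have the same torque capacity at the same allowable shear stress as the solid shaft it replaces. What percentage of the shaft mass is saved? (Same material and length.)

Equal τ_max and T ⇒ the solid shaft needs d_s³ = d_o³(1−k⁴), so d_s = 64.6·(1−0.689⁴)^(1/3) = 59.33 mm.
Area ratio A_h/A_s = d_o²(1−k²)/d_s² = (1−k²)/(1−k⁴)^(2/3) = 0.6228.
Mass saving = 1 − 0.6228 = 37.7 %.

37.7 %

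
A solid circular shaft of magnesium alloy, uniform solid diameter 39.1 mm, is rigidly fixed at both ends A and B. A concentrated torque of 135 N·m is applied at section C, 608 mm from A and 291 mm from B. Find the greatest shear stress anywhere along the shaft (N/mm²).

7.78 N/mm²

With uniform GJ and both ends fixed, compatibility θ_AC = θ_CB gives T_A·a = T_B·b, together with T_A + T_B = T₀.
T_A = T₀·b/(a+b) = 135.0·291/899.0 = 43.70 N·m; T_B = 91.30 N·m.
τ in each portion: τ_AC = 3.72×10^6 Pa, τ_CB = 7.78×10^6 Pa; maximum is in CB.
τ_max = T_CB·r/J = 91.30·0.0196/2.29×10^-7 = 7.779×10^6 Pa.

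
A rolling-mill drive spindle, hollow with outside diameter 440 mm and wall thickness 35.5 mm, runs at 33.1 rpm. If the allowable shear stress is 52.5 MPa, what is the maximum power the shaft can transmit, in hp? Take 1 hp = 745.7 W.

J = π(d_o⁴ − d_i⁴)/32 = π(0.440⁴ − 0.369⁴)/32 = 1.860×10^-3 m⁴.
T_max = τ_allow·J/r = 5.25×10^7 × 1.860×10^-3 / 0.220 = 443800 N·m.
ω = 2π·33.1/60 = 3.466 rad/s, so P_max = T_max·ω = 1.538×10^6 W.

2060 hp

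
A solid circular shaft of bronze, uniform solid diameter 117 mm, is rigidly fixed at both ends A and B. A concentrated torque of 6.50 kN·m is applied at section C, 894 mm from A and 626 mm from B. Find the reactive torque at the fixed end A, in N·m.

With uniform GJ and both ends fixed, compatibility θ_AC = θ_CB gives T_A·a = T_B·b, together with T_A + T_B = T₀.
T_A = T₀·b/(a+b) = 6500·626/1520 = 2677 N·m; T_B = 3823 N·m.

2680 N·m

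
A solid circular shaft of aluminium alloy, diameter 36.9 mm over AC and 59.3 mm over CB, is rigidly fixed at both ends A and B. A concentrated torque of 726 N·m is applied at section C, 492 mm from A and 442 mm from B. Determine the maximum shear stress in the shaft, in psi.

2270 psi

Compatibility: T_A·a/J_AC = T_B·b/J_CB with T_A + T_B = T₀.
J_AC = 1.82×10^-7 m⁴, J_CB = 1.21×10^-6 m⁴, so T_A = T₀·(J_AC/a)/((J_AC/a)+(J_CB/b)) = 86.18 N·m, T_B = 639.8 N·m.
τ in each portion: τ_AC = 8.74×10^6 Pa, τ_CB = 1.56×10^7 Pa; maximum is in CB.
τ_max = T_CB·r/J = 639.8·0.0296/1.21×10^-6 = 1.563×10^7 Pa.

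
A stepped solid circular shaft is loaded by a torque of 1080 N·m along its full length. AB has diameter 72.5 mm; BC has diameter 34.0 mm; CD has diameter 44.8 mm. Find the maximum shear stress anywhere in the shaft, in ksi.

Under the same torque, τ_max = 16T/(πd³) is largest where d is smallest — segment BC (d = 34.0 mm).
τ_max = 16·1080/(π·(0.0340)³) = 1.399×10^8 Pa.

20.3 ksi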